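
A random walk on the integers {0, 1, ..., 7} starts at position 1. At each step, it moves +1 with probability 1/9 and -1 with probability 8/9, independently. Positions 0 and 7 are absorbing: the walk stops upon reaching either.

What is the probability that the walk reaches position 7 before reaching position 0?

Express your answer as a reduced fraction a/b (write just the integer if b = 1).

Answer: 1/299593

Derivation:
Biased walk: p = 1/9, q = 8/9, r = q/p = 8
Gambler's ruin: P(hit 7 before 0 | start at 1) = (1 - r^a)/(1 - r^N)
r^1 = 8; r^7 = 2097152
P = (1 - 8) / (1 - 2097152) = -7 / -2097151 = 1/299593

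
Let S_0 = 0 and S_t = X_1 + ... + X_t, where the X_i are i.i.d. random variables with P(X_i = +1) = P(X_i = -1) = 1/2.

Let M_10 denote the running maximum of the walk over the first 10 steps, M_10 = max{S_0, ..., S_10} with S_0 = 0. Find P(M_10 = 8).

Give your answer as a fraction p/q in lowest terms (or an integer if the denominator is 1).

Let M_10 = max(S_0,...,S_10). Use the reflection principle: for j ≥ 1, #{paths with M_10 ≥ j} = #{S_10 ≥ j} + #{S_10 ≥ j+1}.
By reflection, #{M_10 ≥ 8} = #{S_10 ≥ 8} + #{S_10 ≥ 9} = 11 + 1 = 12.
#{M_10 ≥ 9} = #{S_10 ≥ 9} + #{S_10 ≥ 10} = 1 + 1 = 2.
#{M_10 = 8} = 12 - 2 = 10.
P(M_10 = 8) = 10/1024 = 5/512

Answer: 5/512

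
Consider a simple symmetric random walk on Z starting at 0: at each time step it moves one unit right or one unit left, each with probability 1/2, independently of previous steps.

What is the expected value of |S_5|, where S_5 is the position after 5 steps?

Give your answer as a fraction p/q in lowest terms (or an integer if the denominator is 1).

Answer: 15/8

Derivation:
S_5 takes values m ≡ 1 (mod 2) with |m| ≤ 5; P(S_5=m) = C(5,(5+m)/2)/2^5.
Total paths: 2^5 = 32
Distribution: P(S=-5)=1/32, P(S=-3)=5/32, P(S=-1)=10/32, P(S=1)=10/32, P(S=3)=5/32, P(S=5)=1/32
E[|S_5|] = Σ_m |m|·P(S_5=m) = 60/32 = 15/8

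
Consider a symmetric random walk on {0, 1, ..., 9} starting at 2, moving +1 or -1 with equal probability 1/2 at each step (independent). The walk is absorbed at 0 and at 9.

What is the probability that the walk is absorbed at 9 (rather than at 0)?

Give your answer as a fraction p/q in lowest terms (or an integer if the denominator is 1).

Answer: 2/9

Derivation:
Symmetric walk (p = 1/2): the harmonic-function argument gives P(hit 9 before 0 | start at 2) = a/N.
P = 2/9 = 2/9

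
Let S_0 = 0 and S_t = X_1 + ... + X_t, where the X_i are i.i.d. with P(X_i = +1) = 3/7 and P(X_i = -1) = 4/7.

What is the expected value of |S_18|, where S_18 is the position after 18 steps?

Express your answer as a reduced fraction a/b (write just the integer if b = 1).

S_18 takes values m ≡ 0 (mod 2) with |m| ≤ 18; P(S_18=m) = C(18,(18+m)/2) · (3/7)^((18+m)/2) · (4/7)^((18-m)/2).
Distribution: P(S=-18)=68719476736/1628413597910449, P(S=-16)=927712935936/1628413597910449, P(S=-14)=5914169966592/1628413597910449, P(S=-12)=23656679866368/1628413597910449, P(S=-10)=66534412124160/1628413597910449, P(S=-8)=19960323637248/232630513987207, P(S=-6)=32435525910528/232630513987207, P(S=-4)=291919733194752/1628413597910449, P(S=-2)=301042224857088/1628413597910449, P(S=0)=250868520714240/1628413597910449, P(S=2)=169336251482112/1628413597910449, P(S=4)=92365228081152/1628413597910449, P(S=6)=5772826755072/232630513987207, P(S=8)=1998286184448/232630513987207, P(S=10)=3746786595840/1628413597910449, P(S=12)=749357319168/1628413597910449, P(S=14)=105378373008/1628413597910449, P(S=16)=9298091736/1628413597910449, P(S=18)=387420489/1628413597910449
E[|S_18|] = Σ_m |m|·P(S_18=m) = 6408523970525826/1628413597910449

Answer: 6408523970525826/1628413597910449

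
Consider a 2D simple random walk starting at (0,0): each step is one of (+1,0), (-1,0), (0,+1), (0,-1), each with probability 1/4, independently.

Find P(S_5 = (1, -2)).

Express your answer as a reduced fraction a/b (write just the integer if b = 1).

Let h be the number of horizontal steps (so 5-h are vertical). To end at (1,-2) need (h+1)/2 right-steps and ((5-h)-2)/2 up-steps.
Sum over h with 1 ≤ h ≤ 3, h ≡ 1 (mod 2), 5-h ≡ 0 (mod 2):
h=1: C(5,1)·C(1,1)·C(4,1) = 5·1·4 = 20
h=3: C(5,3)·C(3,2)·C(2,0) = 10·3·1 = 30
Total favorable: 50
Total paths: 4^5 = 1024
P = 50/1024 = 25/512

Answer: 25/512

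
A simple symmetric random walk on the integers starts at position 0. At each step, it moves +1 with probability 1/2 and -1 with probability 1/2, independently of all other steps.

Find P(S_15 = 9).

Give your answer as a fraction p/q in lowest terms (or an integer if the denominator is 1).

To reach position 9 after 15 steps: need 12 steps of +1 and 3 of -1.
Favorable paths: C(15,12) = 455
Total paths: 2^15 = 32768
P = 455/32768 = 455/32768

Answer: 455/32768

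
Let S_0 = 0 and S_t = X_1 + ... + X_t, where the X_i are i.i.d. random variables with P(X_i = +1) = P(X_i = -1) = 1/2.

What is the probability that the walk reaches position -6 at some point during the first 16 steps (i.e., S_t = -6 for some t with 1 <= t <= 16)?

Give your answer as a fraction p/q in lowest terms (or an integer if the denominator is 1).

Answer: 4701/32768

Derivation:
Count via complement. Let g(t,s) = #length-t paths at position s with S_1..S_t all ≠ -6.
g(t,s) = g(t-1,s-1) + g(t-1,s+1) for s ≠ -6; g(t,-6) = 0.
t=0: g(0,0)=1
t=1: g(1,-1)=1 g(1,1)=1
t=2: g(2,-2)=1 g(2,0)=2 g(2,2)=1
t=3: g(3,-3)=1 g(3,-1)=3 g(3,1)=3 g(3,3)=1
t=4: g(4,-4)=1 g(4,-2)=4 g(4,0)=6 g(4,2)=4 g(4,4)=1
t=5: g(5,-5)=1 g(5,-3)=5 g(5,-1)=10 g(5,1)=10 g(5,3)=5 g(5,5)=1
t=6: g(6,-4)=6 g(6,-2)=15 g(6,0)=20 g(6,2)=15 g(6,4)=6 g(6,6)=1
t=7: g(7,-5)=6 g(7,-3)=21 g(7,-1)=35 g(7,1)=35 g(7,3)=21 g(7,5)=7 g(7,7)=1
t=8: g(8,-4)=27 g(8,-2)=56 g(8,0)=70 g(8,2)=56 g(8,4)=28 g(8,6)=8 g(8,8)=1
t=9: g(9,-5)=27 g(9,-3)=83 g(9,-1)=126 g(9,1)=126 g(9,3)=84 g(9,5)=36 g(9,7)=9 g(9,9)=1
t=10: g(10,-4)=110 g(10,-2)=209 g(10,0)=252 g(10,2)=210 g(10,4)=120 g(10,6)=45 g(10,8)=10 g(10,10)=1
t=11: g(11,-5)=110 g(11,-3)=319 g(11,-1)=461 g(11,1)=462 g(11,3)=330 g(11,5)=165 g(11,7)=55 g(11,9)=11 g(11,11)=1
t=12: g(12,-4)=429 g(12,-2)=780 g(12,0)=923 g(12,2)=792 g(12,4)=495 g(12,6)=220 g(12,8)=66 g(12,10)=12 g(12,12)=1
t=13: g(13,-5)=429 g(13,-3)=1209 g(13,-1)=1703 g(13,1)=1715 g(13,3)=1287 g(13,5)=715 g(13,7)=286 g(13,9)=78 g(13,11)=13 g(13,13)=1
t=14: g(14,-4)=1638 g(14,-2)=2912 g(14,0)=3418 g(14,2)=3002 g(14,4)=2002 g(14,6)=1001 g(14,8)=364 g(14,10)=91 g(14,12)=14 g(14,14)=1
t=15: g(15,-5)=1638 g(15,-3)=4550 g(15,-1)=6330 g(15,1)=6420 g(15,3)=5004 g(15,5)=3003 g(15,7)=1365 g(15,9)=455 g(15,11)=105 g(15,13)=15 g(15,15)=1
t=16: g(16,-4)=6188 g(16,-2)=10880 g(16,0)=12750 g(16,2)=11424 g(16,4)=8007 g(16,6)=4368 g(16,8)=1820 g(16,10)=560 g(16,12)=120 g(16,14)=16 g(16,16)=1
Paths never hitting -6: Σ_s g(16,s) = 56134
Paths hitting -6: 2^16 - 56134 = 9402
P = 9402/65536 = 4701/32768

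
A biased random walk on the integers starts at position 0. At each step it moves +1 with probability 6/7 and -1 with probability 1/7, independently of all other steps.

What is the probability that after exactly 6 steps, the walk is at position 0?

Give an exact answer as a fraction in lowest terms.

To be at 0 after 6 steps: need exactly 3 steps of +1 and 3 of -1.
Number of such sequences: C(6,3) = 20
Each has probability (6/7)^3 · (1/7)^3 = 216/117649
P = 20 · 216/117649 = 4320/117649

Answer: 4320/117649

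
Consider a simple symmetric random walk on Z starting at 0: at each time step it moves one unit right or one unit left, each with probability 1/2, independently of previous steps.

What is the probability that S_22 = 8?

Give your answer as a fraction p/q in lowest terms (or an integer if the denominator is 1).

To reach position 8 after 22 steps: need 15 steps of +1 and 7 of -1.
Favorable paths: C(22,15) = 170544
Total paths: 2^22 = 4194304
P = 170544/4194304 = 10659/262144

Answer: 10659/262144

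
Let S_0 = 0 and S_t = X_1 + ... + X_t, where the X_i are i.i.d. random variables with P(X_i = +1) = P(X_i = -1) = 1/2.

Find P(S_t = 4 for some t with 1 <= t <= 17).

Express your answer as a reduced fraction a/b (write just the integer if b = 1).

Answer: 10889/32768

Derivation:
Count via complement. Let g(t,s) = #length-t paths at position s with S_1..S_t all ≠ 4.
g(t,s) = g(t-1,s-1) + g(t-1,s+1) for s ≠ 4; g(t,4) = 0.
t=0: g(0,0)=1
t=1: g(1,-1)=1 g(1,1)=1
t=2: g(2,-2)=1 g(2,0)=2 g(2,2)=1
t=3: g(3,-3)=1 g(3,-1)=3 g(3,1)=3 g(3,3)=1
t=4: g(4,-4)=1 g(4,-2)=4 g(4,0)=6 g(4,2)=4
t=5: g(5,-5)=1 g(5,-3)=5 g(5,-1)=10 g(5,1)=10 g(5,3)=4
t=6: g(6,-6)=1 g(6,-4)=6 g(6,-2)=15 g(6,0)=20 g(6,2)=14
t=7: g(7,-7)=1 g(7,-5)=7 g(7,-3)=21 g(7,-1)=35 g(7,1)=34 g(7,3)=14
t=8: g(8,-8)=1 g(8,-6)=8 g(8,-4)=28 g(8,-2)=56 g(8,0)=69 g(8,2)=48
t=9: g(9,-9)=1 g(9,-7)=9 g(9,-5)=36 g(9,-3)=84 g(9,-1)=125 g(9,1)=117 g(9,3)=48
t=10: g(10,-10)=1 g(10,-8)=10 g(10,-6)=45 g(10,-4)=120 g(10,-2)=209 g(10,0)=242 g(10,2)=165
t=11: g(11,-11)=1 g(11,-9)=11 g(11,-7)=55 g(11,-5)=165 g(11,-3)=329 g(11,-1)=451 g(11,1)=407 g(11,3)=165
t=12: g(12,-12)=1 g(12,-10)=12 g(12,-8)=66 g(12,-6)=220 g(12,-4)=494 g(12,-2)=780 g(12,0)=858 g(12,2)=572
t=13: g(13,-13)=1 g(13,-11)=13 g(13,-9)=78 g(13,-7)=286 g(13,-5)=714 g(13,-3)=1274 g(13,-1)=1638 g(13,1)=1430 g(13,3)=572
t=14: g(14,-14)=1 g(14,-12)=14 g(14,-10)=91 g(14,-8)=364 g(14,-6)=1000 g(14,-4)=1988 g(14,-2)=2912 g(14,0)=3068 g(14,2)=2002
t=15: g(15,-15)=1 g(15,-13)=15 g(15,-11)=105 g(15,-9)=455 g(15,-7)=1364 g(15,-5)=2988 g(15,-3)=4900 g(15,-1)=5980 g(15,1)=5070 g(15,3)=2002
t=16: g(16,-16)=1 g(16,-14)=16 g(16,-12)=120 g(16,-10)=560 g(16,-8)=1819 g(16,-6)=4352 g(16,-4)=7888 g(16,-2)=10880 g(16,0)=11050 g(16,2)=7072
t=17: g(17,-17)=1 g(17,-15)=17 g(17,-13)=136 g(17,-11)=680 g(17,-9)=2379 g(17,-7)=6171 g(17,-5)=12240 g(17,-3)=18768 g(17,-1)=21930 g(17,1)=18122 g(17,3)=7072
Paths never hitting 4: Σ_s g(17,s) = 87516
Paths hitting 4: 2^17 - 87516 = 43556
P = 43556/131072 = 10889/32768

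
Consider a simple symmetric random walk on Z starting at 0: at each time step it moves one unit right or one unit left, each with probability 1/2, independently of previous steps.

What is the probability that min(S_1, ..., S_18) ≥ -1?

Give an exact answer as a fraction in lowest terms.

Answer: 46189/131072

Derivation:
Let f(t,s) = #length-t paths at position s with S_1..S_t all ≥ -1.
f(t,s) = f(t-1,s-1) + f(t-1,s+1) for s ≥ -1; f(t,s) = 0 for s < -1.
t=0: f(0,0)=1
t=1: f(1,-1)=1 f(1,1)=1
t=2: f(2,0)=2 f(2,2)=1
t=3: f(3,-1)=2 f(3,1)=3 f(3,3)=1
t=4: f(4,0)=5 f(4,2)=4 f(4,4)=1
t=5: f(5,-1)=5 f(5,1)=9 f(5,3)=5 f(5,5)=1
t=6: f(6,0)=14 f(6,2)=14 f(6,4)=6 f(6,6)=1
t=7: f(7,-1)=14 f(7,1)=28 f(7,3)=20 f(7,5)=7 f(7,7)=1
t=8: f(8,0)=42 f(8,2)=48 f(8,4)=27 f(8,6)=8 f(8,8)=1
t=9: f(9,-1)=42 f(9,1)=90 f(9,3)=75 f(9,5)=35 f(9,7)=9 f(9,9)=1
t=10: f(10,0)=132 f(10,2)=165 f(10,4)=110 f(10,6)=44 f(10,8)=10 f(10,10)=1
t=11: f(11,-1)=132 f(11,1)=297 f(11,3)=275 f(11,5)=154 f(11,7)=54 f(11,9)=11 f(11,11)=1
t=12: f(12,0)=429 f(12,2)=572 f(12,4)=429 f(12,6)=208 f(12,8)=65 f(12,10)=12 f(12,12)=1
t=13: f(13,-1)=429 f(13,1)=1001 f(13,3)=1001 f(13,5)=637 f(13,7)=273 f(13,9)=77 f(13,11)=13 f(13,13)=1
t=14: f(14,0)=1430 f(14,2)=2002 f(14,4)=1638 f(14,6)=910 f(14,8)=350 f(14,10)=90 f(14,12)=14 f(14,14)=1
t=15: f(15,-1)=1430 f(15,1)=3432 f(15,3)=3640 f(15,5)=2548 f(15,7)=1260 f(15,9)=440 f(15,11)=104 f(15,13)=15 f(15,15)=1
t=16: f(16,0)=4862 f(16,2)=7072 f(16,4)=6188 f(16,6)=3808 f(16,8)=1700 f(16,10)=544 f(16,12)=119 f(16,14)=16 f(16,16)=1
t=17: f(17,-1)=4862 f(17,1)=11934 f(17,3)=13260 f(17,5)=9996 f(17,7)=5508 f(17,9)=2244 f(17,11)=663 f(17,13)=135 f(17,15)=17 f(17,17)=1
t=18: f(18,0)=16796 f(18,2)=25194 f(18,4)=23256 f(18,6)=15504 f(18,8)=7752 f(18,10)=2907 f(18,12)=798 f(18,14)=152 f(18,16)=18 f(18,18)=1
Σ_s f(18,s) = 92378
P = 92378/262144 = 46189/131072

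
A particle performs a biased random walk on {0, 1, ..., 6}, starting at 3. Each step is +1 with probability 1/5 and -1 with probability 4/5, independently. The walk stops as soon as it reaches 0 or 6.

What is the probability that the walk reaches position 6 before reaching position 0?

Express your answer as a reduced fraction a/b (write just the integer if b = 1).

Answer: 1/65

Derivation:
Biased walk: p = 1/5, q = 4/5, r = q/p = 4
Gambler's ruin: P(hit 6 before 0 | start at 3) = (1 - r^a)/(1 - r^N)
r^3 = 64; r^6 = 4096
P = (1 - 64) / (1 - 4096) = -63 / -4095 = 1/65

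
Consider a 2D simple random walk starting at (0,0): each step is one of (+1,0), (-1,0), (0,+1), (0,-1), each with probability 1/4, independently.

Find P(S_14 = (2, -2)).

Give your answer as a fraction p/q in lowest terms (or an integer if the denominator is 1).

Let h be the number of horizontal steps (so 14-h are vertical). To end at (2,-2) need (h+2)/2 right-steps and ((14-h)-2)/2 up-steps.
Sum over h with 2 ≤ h ≤ 12, h ≡ 0 (mod 2), 14-h ≡ 0 (mod 2):
h=2: C(14,2)·C(2,2)·C(12,5) = 91·1·792 = 72072
h=4: C(14,4)·C(4,3)·C(10,4) = 1001·4·210 = 840840
h=6: C(14,6)·C(6,4)·C(8,3) = 3003·15·56 = 2522520
h=8: C(14,8)·C(8,5)·C(6,2) = 3003·56·15 = 2522520
h=10: C(14,10)·C(10,6)·C(4,1) = 1001·210·4 = 840840
h=12: C(14,12)·C(12,7)·C(2,0) = 91·792·1 = 72072
Total favorable: 6870864
Total paths: 4^14 = 268435456
P = 6870864/268435456 = 429429/16777216

Answer: 429429/16777216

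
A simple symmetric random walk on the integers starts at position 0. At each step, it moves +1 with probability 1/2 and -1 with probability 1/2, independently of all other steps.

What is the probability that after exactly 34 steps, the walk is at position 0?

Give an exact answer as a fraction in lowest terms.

Answer: 583401555/4294967296

Derivation:
To return to 0 after 34 steps: need exactly 17 steps of +1 and 17 of -1.
Favorable paths: C(34,17) = 2333606220
Total paths: 2^34 = 17179869184
P = 2333606220/17179869184 = 583401555/4294967296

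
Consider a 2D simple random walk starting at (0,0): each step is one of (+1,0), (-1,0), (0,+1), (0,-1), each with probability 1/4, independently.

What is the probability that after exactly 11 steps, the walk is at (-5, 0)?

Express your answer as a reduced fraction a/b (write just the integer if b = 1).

Let h be the number of horizontal steps (so 11-h are vertical). To end at (-5,0) need (h-5)/2 right-steps and ((11-h)+0)/2 up-steps.
Sum over h with 5 ≤ h ≤ 11, h ≡ 1 (mod 2), 11-h ≡ 0 (mod 2):
h=5: C(11,5)·C(5,0)·C(6,3) = 462·1·20 = 9240
h=7: C(11,7)·C(7,1)·C(4,2) = 330·7·6 = 13860
h=9: C(11,9)·C(9,2)·C(2,1) = 55·36·2 = 3960
h=11: C(11,11)·C(11,3)·C(0,0) = 1·165·1 = 165
Total favorable: 27225
Total paths: 4^11 = 4194304
P = 27225/4194304 = 27225/4194304

Answer: 27225/4194304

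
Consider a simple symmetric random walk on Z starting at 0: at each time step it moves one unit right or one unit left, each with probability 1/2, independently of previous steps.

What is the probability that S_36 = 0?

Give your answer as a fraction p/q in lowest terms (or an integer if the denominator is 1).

To return to 0 after 36 steps: need exactly 18 steps of +1 and 18 of -1.
Favorable paths: C(36,18) = 9075135300
Total paths: 2^36 = 68719476736
P = 9075135300/68719476736 = 2268783825/17179869184

Answer: 2268783825/17179869184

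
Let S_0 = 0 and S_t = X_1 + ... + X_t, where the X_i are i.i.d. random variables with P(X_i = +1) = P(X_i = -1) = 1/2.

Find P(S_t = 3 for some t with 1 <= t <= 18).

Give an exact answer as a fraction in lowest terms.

Count via complement. Let g(t,s) = #length-t paths at position s with S_1..S_t all ≠ 3.
g(t,s) = g(t-1,s-1) + g(t-1,s+1) for s ≠ 3; g(t,3) = 0.
t=0: g(0,0)=1
t=1: g(1,-1)=1 g(1,1)=1
t=2: g(2,-2)=1 g(2,0)=2 g(2,2)=1
t=3: g(3,-3)=1 g(3,-1)=3 g(3,1)=3
t=4: g(4,-4)=1 g(4,-2)=4 g(4,0)=6 g(4,2)=3
t=5: g(5,-5)=1 g(5,-3)=5 g(5,-1)=10 g(5,1)=9
t=6: g(6,-6)=1 g(6,-4)=6 g(6,-2)=15 g(6,0)=19 g(6,2)=9
t=7: g(7,-7)=1 g(7,-5)=7 g(7,-3)=21 g(7,-1)=34 g(7,1)=28
t=8: g(8,-8)=1 g(8,-6)=8 g(8,-4)=28 g(8,-2)=55 g(8,0)=62 g(8,2)=28
t=9: g(9,-9)=1 g(9,-7)=9 g(9,-5)=36 g(9,-3)=83 g(9,-1)=117 g(9,1)=90
t=10: g(10,-10)=1 g(10,-8)=10 g(10,-6)=45 g(10,-4)=119 g(10,-2)=200 g(10,0)=207 g(10,2)=90
t=11: g(11,-11)=1 g(11,-9)=11 g(11,-7)=55 g(11,-5)=164 g(11,-3)=319 g(11,-1)=407 g(11,1)=297
t=12: g(12,-12)=1 g(12,-10)=12 g(12,-8)=66 g(12,-6)=219 g(12,-4)=483 g(12,-2)=726 g(12,0)=704 g(12,2)=297
t=13: g(13,-13)=1 g(13,-11)=13 g(13,-9)=78 g(13,-7)=285 g(13,-5)=702 g(13,-3)=1209 g(13,-1)=1430 g(13,1)=1001
t=14: g(14,-14)=1 g(14,-12)=14 g(14,-10)=91 g(14,-8)=363 g(14,-6)=987 g(14,-4)=1911 g(14,-2)=2639 g(14,0)=2431 g(14,2)=1001
t=15: g(15,-15)=1 g(15,-13)=15 g(15,-11)=105 g(15,-9)=454 g(15,-7)=1350 g(15,-5)=2898 g(15,-3)=4550 g(15,-1)=5070 g(15,1)=3432
t=16: g(16,-16)=1 g(16,-14)=16 g(16,-12)=120 g(16,-10)=559 g(16,-8)=1804 g(16,-6)=4248 g(16,-4)=7448 g(16,-2)=9620 g(16,0)=8502 g(16,2)=3432
t=17: g(17,-17)=1 g(17,-15)=17 g(17,-13)=136 g(17,-11)=679 g(17,-9)=2363 g(17,-7)=6052 g(17,-5)=11696 g(17,-3)=17068 g(17,-1)=18122 g(17,1)=11934
t=18: g(18,-18)=1 g(18,-16)=18 g(18,-14)=153 g(18,-12)=815 g(18,-10)=3042 g(18,-8)=8415 g(18,-6)=17748 g(18,-4)=28764 g(18,-2)=35190 g(18,0)=30056 g(18,2)=11934
Paths never hitting 3: Σ_s g(18,s) = 136136
Paths hitting 3: 2^18 - 136136 = 126008
P = 126008/262144 = 15751/32768

Answer: 15751/32768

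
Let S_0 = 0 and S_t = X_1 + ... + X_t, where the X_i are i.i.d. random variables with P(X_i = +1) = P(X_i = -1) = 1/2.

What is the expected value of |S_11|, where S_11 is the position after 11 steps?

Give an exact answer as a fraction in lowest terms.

S_11 takes values m ≡ 1 (mod 2) with |m| ≤ 11; P(S_11=m) = C(11,(11+m)/2)/2^11.
Total paths: 2^11 = 2048
Distribution: P(S=-11)=1/2048, P(S=-9)=11/2048, P(S=-7)=55/2048, P(S=-5)=165/2048, P(S=-3)=330/2048, P(S=-1)=462/2048, P(S=1)=462/2048, P(S=3)=330/2048, P(S=5)=165/2048, P(S=7)=55/2048, P(S=9)=11/2048, P(S=11)=1/2048
E[|S_11|] = Σ_m |m|·P(S_11=m) = 5544/2048 = 693/256

Answer: 693/256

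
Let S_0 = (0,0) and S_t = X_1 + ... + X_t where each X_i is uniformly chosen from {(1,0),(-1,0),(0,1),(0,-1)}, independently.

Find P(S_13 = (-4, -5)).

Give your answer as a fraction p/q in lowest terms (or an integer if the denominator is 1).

Answer: 16731/8388608

Derivation:
Let h be the number of horizontal steps (so 13-h are vertical). To end at (-4,-5) need (h-4)/2 right-steps and ((13-h)-5)/2 up-steps.
Sum over h with 4 ≤ h ≤ 8, h ≡ 0 (mod 2), 13-h ≡ 1 (mod 2):
h=4: C(13,4)·C(4,0)·C(9,2) = 715·1·36 = 25740
h=6: C(13,6)·C(6,1)·C(7,1) = 1716·6·7 = 72072
h=8: C(13,8)·C(8,2)·C(5,0) = 1287·28·1 = 36036
Total favorable: 133848
Total paths: 4^13 = 67108864
P = 133848/67108864 = 16731/8388608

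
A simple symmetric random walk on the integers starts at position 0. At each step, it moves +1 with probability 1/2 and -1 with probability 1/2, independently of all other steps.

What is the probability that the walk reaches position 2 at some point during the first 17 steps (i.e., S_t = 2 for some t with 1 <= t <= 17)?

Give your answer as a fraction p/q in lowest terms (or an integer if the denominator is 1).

Count via complement. Let g(t,s) = #length-t paths at position s with S_1..S_t all ≠ 2.
g(t,s) = g(t-1,s-1) + g(t-1,s+1) for s ≠ 2; g(t,2) = 0.
t=0: g(0,0)=1
t=1: g(1,-1)=1 g(1,1)=1
t=2: g(2,-2)=1 g(2,0)=2
t=3: g(3,-3)=1 g(3,-1)=3 g(3,1)=2
t=4: g(4,-4)=1 g(4,-2)=4 g(4,0)=5
t=5: g(5,-5)=1 g(5,-3)=5 g(5,-1)=9 g(5,1)=5
t=6: g(6,-6)=1 g(6,-4)=6 g(6,-2)=14 g(6,0)=14
t=7: g(7,-7)=1 g(7,-5)=7 g(7,-3)=20 g(7,-1)=28 g(7,1)=14
t=8: g(8,-8)=1 g(8,-6)=8 g(8,-4)=27 g(8,-2)=48 g(8,0)=42
t=9: g(9,-9)=1 g(9,-7)=9 g(9,-5)=35 g(9,-3)=75 g(9,-1)=90 g(9,1)=42
t=10: g(10,-10)=1 g(10,-8)=10 g(10,-6)=44 g(10,-4)=110 g(10,-2)=165 g(10,0)=132
t=11: g(11,-11)=1 g(11,-9)=11 g(11,-7)=54 g(11,-5)=154 g(11,-3)=275 g(11,-1)=297 g(11,1)=132
t=12: g(12,-12)=1 g(12,-10)=12 g(12,-8)=65 g(12,-6)=208 g(12,-4)=429 g(12,-2)=572 g(12,0)=429
t=13: g(13,-13)=1 g(13,-11)=13 g(13,-9)=77 g(13,-7)=273 g(13,-5)=637 g(13,-3)=1001 g(13,-1)=1001 g(13,1)=429
t=14: g(14,-14)=1 g(14,-12)=14 g(14,-10)=90 g(14,-8)=350 g(14,-6)=910 g(14,-4)=1638 g(14,-2)=2002 g(14,0)=1430
t=15: g(15,-15)=1 g(15,-13)=15 g(15,-11)=104 g(15,-9)=440 g(15,-7)=1260 g(15,-5)=2548 g(15,-3)=3640 g(15,-1)=3432 g(15,1)=1430
t=16: g(16,-16)=1 g(16,-14)=16 g(16,-12)=119 g(16,-10)=544 g(16,-8)=1700 g(16,-6)=3808 g(16,-4)=6188 g(16,-2)=7072 g(16,0)=4862
t=17: g(17,-17)=1 g(17,-15)=17 g(17,-13)=135 g(17,-11)=663 g(17,-9)=2244 g(17,-7)=5508 g(17,-5)=9996 g(17,-3)=13260 g(17,-1)=11934 g(17,1)=4862
Paths never hitting 2: Σ_s g(17,s) = 48620
Paths hitting 2: 2^17 - 48620 = 82452
P = 82452/131072 = 20613/32768

Answer: 20613/32768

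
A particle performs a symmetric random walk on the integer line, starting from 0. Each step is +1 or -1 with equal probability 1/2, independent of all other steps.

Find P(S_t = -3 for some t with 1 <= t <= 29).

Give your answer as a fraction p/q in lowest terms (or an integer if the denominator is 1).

Answer: 313889477/536870912

Derivation:
Count via complement. Let g(t,s) = #length-t paths at position s with S_1..S_t all ≠ -3.
g(t,s) = g(t-1,s-1) + g(t-1,s+1) for s ≠ -3; g(t,-3) = 0.
t=0: g(0,0)=1
t=1: g(1,-1)=1 g(1,1)=1
t=2: g(2,-2)=1 g(2,0)=2 g(2,2)=1
t=3: g(3,-1)=3 g(3,1)=3 g(3,3)=1
t=4: g(4,-2)=3 g(4,0)=6 g(4,2)=4 g(4,4)=1
t=5: g(5,-1)=9 g(5,1)=10 g(5,3)=5 g(5,5)=1
t=6: g(6,-2)=9 g(6,0)=19 g(6,2)=15 g(6,4)=6 g(6,6)=1
t=7: g(7,-1)=28 g(7,1)=34 g(7,3)=21 g(7,5)=7 g(7,7)=1
t=8: g(8,-2)=28 g(8,0)=62 g(8,2)=55 g(8,4)=28 g(8,6)=8 g(8,8)=1
t=9: g(9,-1)=90 g(9,1)=117 g(9,3)=83 g(9,5)=36 g(9,7)=9 g(9,9)=1
t=10: g(10,-2)=90 g(10,0)=207 g(10,2)=200 g(10,4)=119 g(10,6)=45 g(10,8)=10 g(10,10)=1
t=11: g(11,-1)=297 g(11,1)=407 g(11,3)=319 g(11,5)=164 g(11,7)=55 g(11,9)=11 g(11,11)=1
t=12: g(12,-2)=297 g(12,0)=704 g(12,2)=726 g(12,4)=483 g(12,6)=219 g(12,8)=66 g(12,10)=12 g(12,12)=1
t=13: g(13,-1)=1001 g(13,1)=1430 g(13,3)=1209 g(13,5)=702 g(13,7)=285 g(13,9)=78 g(13,11)=13 g(13,13)=1
t=14: g(14,-2)=1001 g(14,0)=2431 g(14,2)=2639 g(14,4)=1911 g(14,6)=987 g(14,8)=363 g(14,10)=91 g(14,12)=14 g(14,14)=1
t=15: g(15,-1)=3432 g(15,1)=5070 g(15,3)=4550 g(15,5)=2898 g(15,7)=1350 g(15,9)=454 g(15,11)=105 g(15,13)=15 g(15,15)=1
t=16: g(16,-2)=3432 g(16,0)=8502 g(16,2)=9620 g(16,4)=7448 g(16,6)=4248 g(16,8)=1804 g(16,10)=559 g(16,12)=120 g(16,14)=16 g(16,16)=1
t=17: g(17,-1)=11934 g(17,1)=18122 g(17,3)=17068 g(17,5)=11696 g(17,7)=6052 g(17,9)=2363 g(17,11)=679 g(17,13)=136 g(17,15)=17 g(17,17)=1
t=18: g(18,-2)=11934 g(18,0)=30056 g(18,2)=35190 g(18,4)=28764 g(18,6)=17748 g(18,8)=8415 g(18,10)=3042 g(18,12)=815 g(18,14)=153 g(18,16)=18 g(18,18)=1
t=19: g(19,-1)=41990 g(19,1)=65246 g(19,3)=63954 g(19,5)=46512 g(19,7)=26163 g(19,9)=11457 g(19,11)=3857 g(19,13)=968 g(19,15)=171 g(19,17)=19 g(19,19)=1
t=20: g(20,-2)=41990 g(20,0)=107236 g(20,2)=129200 g(20,4)=110466 g(20,6)=72675 g(20,8)=37620 g(20,10)=15314 g(20,12)=4825 g(20,14)=1139 g(20,16)=190 g(20,18)=20 g(20,20)=1
t=21: g(21,-1)=149226 g(21,1)=236436 g(21,3)=239666 g(21,5)=183141 g(21,7)=110295 g(21,9)=52934 g(21,11)=20139 g(21,13)=5964 g(21,15)=1329 g(21,17)=210 g(21,19)=21 g(21,21)=1
t=22: g(22,-2)=149226 g(22,0)=385662 g(22,2)=476102 g(22,4)=422807 g(22,6)=293436 g(22,8)=163229 g(22,10)=73073 g(22,12)=26103 g(22,14)=7293 g(22,16)=1539 g(22,18)=231 g(22,20)=22 g(22,22)=1
t=23: g(23,-1)=534888 g(23,1)=861764 g(23,3)=898909 g(23,5)=716243 g(23,7)=456665 g(23,9)=236302 g(23,11)=99176 g(23,13)=33396 g(23,15)=8832 g(23,17)=1770 g(23,19)=253 g(23,21)=23 g(23,23)=1
t=24: g(24,-2)=534888 g(24,0)=1396652 g(24,2)=1760673 g(24,4)=1615152 g(24,6)=1172908 g(24,8)=692967 g(24,10)=335478 g(24,12)=132572 g(24,14)=42228 g(24,16)=10602 g(24,18)=2023 g(24,20)=276 g(24,22)=24 g(24,24)=1
t=25: g(25,-1)=1931540 g(25,1)=3157325 g(25,3)=3375825 g(25,5)=2788060 g(25,7)=1865875 g(25,9)=1028445 g(25,11)=468050 g(25,13)=174800 g(25,15)=52830 g(25,17)=12625 g(25,19)=2299 g(25,21)=300 g(25,23)=25 g(25,25)=1
t=26: g(26,-2)=1931540 g(26,0)=5088865 g(26,2)=6533150 g(26,4)=6163885 g(26,6)=4653935 g(26,8)=2894320 g(26,10)=1496495 g(26,12)=642850 g(26,14)=227630 g(26,16)=65455 g(26,18)=14924 g(26,20)=2599 g(26,22)=325 g(26,24)=26 g(26,26)=1
t=27: g(27,-1)=7020405 g(27,1)=11622015 g(27,3)=12697035 g(27,5)=10817820 g(27,7)=7548255 g(27,9)=4390815 g(27,11)=2139345 g(27,13)=870480 g(27,15)=293085 g(27,17)=80379 g(27,19)=17523 g(27,21)=2924 g(27,23)=351 g(27,25)=27 g(27,27)=1
t=28: g(28,-2)=7020405 g(28,0)=18642420 g(28,2)=24319050 g(28,4)=23514855 g(28,6)=18366075 g(28,8)=11939070 g(28,10)=6530160 g(28,12)=3009825 g(28,14)=1163565 g(28,16)=373464 g(28,18)=97902 g(28,20)=20447 g(28,22)=3275 g(28,24)=378 g(28,26)=28 g(28,28)=1
t=29: g(29,-1)=25662825 g(29,1)=42961470 g(29,3)=47833905 g(29,5)=41880930 g(29,7)=30305145 g(29,9)=18469230 g(29,11)=9539985 g(29,13)=4173390 g(29,15)=1537029 g(29,17)=471366 g(29,19)=118349 g(29,21)=23722 g(29,23)=3653 g(29,25)=406 g(29,27)=29 g(29,29)=1
Paths never hitting -3: Σ_s g(29,s) = 222981435
Paths hitting -3: 2^29 - 222981435 = 313889477
P = 313889477/536870912 = 313889477/536870912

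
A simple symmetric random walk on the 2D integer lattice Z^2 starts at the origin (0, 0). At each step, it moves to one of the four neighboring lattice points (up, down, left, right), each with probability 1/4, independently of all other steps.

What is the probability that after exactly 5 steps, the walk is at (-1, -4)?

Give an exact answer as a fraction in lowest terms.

Answer: 5/1024

Derivation:
Let h be the number of horizontal steps (so 5-h are vertical). To end at (-1,-4) need (h-1)/2 right-steps and ((5-h)-4)/2 up-steps.
Sum over h with 1 ≤ h ≤ 1, h ≡ 1 (mod 2), 5-h ≡ 0 (mod 2):
h=1: C(5,1)·C(1,0)·C(4,0) = 5·1·1 = 5
Total favorable: 5
Total paths: 4^5 = 1024
P = 5/1024 = 5/1024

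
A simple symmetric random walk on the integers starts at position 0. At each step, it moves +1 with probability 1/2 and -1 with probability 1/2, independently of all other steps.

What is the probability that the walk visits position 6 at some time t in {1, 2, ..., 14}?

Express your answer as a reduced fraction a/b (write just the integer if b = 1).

Answer: 1941/16384

Derivation:
Count via complement. Let g(t,s) = #length-t paths at position s with S_1..S_t all ≠ 6.
g(t,s) = g(t-1,s-1) + g(t-1,s+1) for s ≠ 6; g(t,6) = 0.
t=0: g(0,0)=1
t=1: g(1,-1)=1 g(1,1)=1
t=2: g(2,-2)=1 g(2,0)=2 g(2,2)=1
t=3: g(3,-3)=1 g(3,-1)=3 g(3,1)=3 g(3,3)=1
t=4: g(4,-4)=1 g(4,-2)=4 g(4,0)=6 g(4,2)=4 g(4,4)=1
t=5: g(5,-5)=1 g(5,-3)=5 g(5,-1)=10 g(5,1)=10 g(5,3)=5 g(5,5)=1
t=6: g(6,-6)=1 g(6,-4)=6 g(6,-2)=15 g(6,0)=20 g(6,2)=15 g(6,4)=6
t=7: g(7,-7)=1 g(7,-5)=7 g(7,-3)=21 g(7,-1)=35 g(7,1)=35 g(7,3)=21 g(7,5)=6
t=8: g(8,-8)=1 g(8,-6)=8 g(8,-4)=28 g(8,-2)=56 g(8,0)=70 g(8,2)=56 g(8,4)=27
t=9: g(9,-9)=1 g(9,-7)=9 g(9,-5)=36 g(9,-3)=84 g(9,-1)=126 g(9,1)=126 g(9,3)=83 g(9,5)=27
t=10: g(10,-10)=1 g(10,-8)=10 g(10,-6)=45 g(10,-4)=120 g(10,-2)=210 g(10,0)=252 g(10,2)=209 g(10,4)=110
t=11: g(11,-11)=1 g(11,-9)=11 g(11,-7)=55 g(11,-5)=165 g(11,-3)=330 g(11,-1)=462 g(11,1)=461 g(11,3)=319 g(11,5)=110
t=12: g(12,-12)=1 g(12,-10)=12 g(12,-8)=66 g(12,-6)=220 g(12,-4)=495 g(12,-2)=792 g(12,0)=923 g(12,2)=780 g(12,4)=429
t=13: g(13,-13)=1 g(13,-11)=13 g(13,-9)=78 g(13,-7)=286 g(13,-5)=715 g(13,-3)=1287 g(13,-1)=1715 g(13,1)=1703 g(13,3)=1209 g(13,5)=429
t=14: g(14,-14)=1 g(14,-12)=14 g(14,-10)=91 g(14,-8)=364 g(14,-6)=1001 g(14,-4)=2002 g(14,-2)=3002 g(14,0)=3418 g(14,2)=2912 g(14,4)=1638
Paths never hitting 6: Σ_s g(14,s) = 14443
Paths hitting 6: 2^14 - 14443 = 1941
P = 1941/16384 = 1941/16384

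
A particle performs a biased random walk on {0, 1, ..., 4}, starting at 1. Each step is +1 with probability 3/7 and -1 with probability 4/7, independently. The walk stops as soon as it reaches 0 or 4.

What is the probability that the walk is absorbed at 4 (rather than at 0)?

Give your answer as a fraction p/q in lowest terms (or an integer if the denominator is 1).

Biased walk: p = 3/7, q = 4/7, r = q/p = 4/3
Gambler's ruin: P(hit 4 before 0 | start at 1) = (1 - r^a)/(1 - r^N)
r^1 = 4/3; r^4 = 256/81
P = (1 - 4/3) / (1 - 256/81) = -1/3 / -175/81 = 27/175

Answer: 27/175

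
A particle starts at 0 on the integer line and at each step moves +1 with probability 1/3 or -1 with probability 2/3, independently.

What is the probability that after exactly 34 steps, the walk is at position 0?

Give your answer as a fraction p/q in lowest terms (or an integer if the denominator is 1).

Answer: 11328534609920/617673396283947

Derivation:
To be at 0 after 34 steps: need exactly 17 steps of +1 and 17 of -1.
Number of such sequences: C(34,17) = 2333606220
Each has probability (1/3)^17 · (2/3)^17 = 131072/16677181699666569
P = 2333606220 · 131072/16677181699666569 = 11328534609920/617673396283947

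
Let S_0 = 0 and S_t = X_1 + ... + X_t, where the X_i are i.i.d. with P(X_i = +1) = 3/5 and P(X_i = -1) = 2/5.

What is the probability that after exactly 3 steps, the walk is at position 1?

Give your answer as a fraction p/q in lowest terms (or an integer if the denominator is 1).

Answer: 54/125

Derivation:
To reach position 1 after 3 steps: need 2 steps of +1 and 1 step of -1.
Number of such sequences: C(3,2) = 3
Each has probability (3/5)^2 · (2/5)^1 = 18/125
P = 3 · 18/125 = 54/125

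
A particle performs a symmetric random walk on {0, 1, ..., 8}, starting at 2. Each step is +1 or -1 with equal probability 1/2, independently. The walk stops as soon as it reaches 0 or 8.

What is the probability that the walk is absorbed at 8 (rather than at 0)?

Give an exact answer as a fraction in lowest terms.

Answer: 1/4

Derivation:
Symmetric walk (p = 1/2): the harmonic-function argument gives P(hit 8 before 0 | start at 2) = a/N.
P = 2/8 = 1/4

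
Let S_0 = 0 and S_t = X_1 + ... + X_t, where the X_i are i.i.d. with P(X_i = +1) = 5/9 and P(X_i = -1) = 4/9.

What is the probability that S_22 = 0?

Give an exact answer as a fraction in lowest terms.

Answer: 48157491200000000000/328256967394537077627

Derivation:
To be at 0 after 22 steps: need exactly 11 steps of +1 and 11 of -1.
Number of such sequences: C(22,11) = 705432
Each has probability (5/9)^11 · (4/9)^11 = 204800000000000/984770902183611232881
P = 705432 · 204800000000000/984770902183611232881 = 48157491200000000000/328256967394537077627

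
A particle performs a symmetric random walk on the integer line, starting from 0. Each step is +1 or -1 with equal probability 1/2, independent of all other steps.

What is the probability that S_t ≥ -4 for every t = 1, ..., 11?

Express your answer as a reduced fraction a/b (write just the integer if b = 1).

Answer: 1749/2048

Derivation:
Let f(t,s) = #length-t paths at position s with S_1..S_t all ≥ -4.
f(t,s) = f(t-1,s-1) + f(t-1,s+1) for s ≥ -4; f(t,s) = 0 for s < -4.
t=0: f(0,0)=1
t=1: f(1,-1)=1 f(1,1)=1
t=2: f(2,-2)=1 f(2,0)=2 f(2,2)=1
t=3: f(3,-3)=1 f(3,-1)=3 f(3,1)=3 f(3,3)=1
t=4: f(4,-4)=1 f(4,-2)=4 f(4,0)=6 f(4,2)=4 f(4,4)=1
t=5: f(5,-3)=5 f(5,-1)=10 f(5,1)=10 f(5,3)=5 f(5,5)=1
t=6: f(6,-4)=5 f(6,-2)=15 f(6,0)=20 f(6,2)=15 f(6,4)=6 f(6,6)=1
t=7: f(7,-3)=20 f(7,-1)=35 f(7,1)=35 f(7,3)=21 f(7,5)=7 f(7,7)=1
t=8: f(8,-4)=20 f(8,-2)=55 f(8,0)=70 f(8,2)=56 f(8,4)=28 f(8,6)=8 f(8,8)=1
t=9: f(9,-3)=75 f(9,-1)=125 f(9,1)=126 f(9,3)=84 f(9,5)=36 f(9,7)=9 f(9,9)=1
t=10: f(10,-4)=75 f(10,-2)=200 f(10,0)=251 f(10,2)=210 f(10,4)=120 f(10,6)=45 f(10,8)=10 f(10,10)=1
t=11: f(11,-3)=275 f(11,-1)=451 f(11,1)=461 f(11,3)=330 f(11,5)=165 f(11,7)=55 f(11,9)=11 f(11,11)=1
Σ_s f(11,s) = 1749
P = 1749/2048 = 1749/2048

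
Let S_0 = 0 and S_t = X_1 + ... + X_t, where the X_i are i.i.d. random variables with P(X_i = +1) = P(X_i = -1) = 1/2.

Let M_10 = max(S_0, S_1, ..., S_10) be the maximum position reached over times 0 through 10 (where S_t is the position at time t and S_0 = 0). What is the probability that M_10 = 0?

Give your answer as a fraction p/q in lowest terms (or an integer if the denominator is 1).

Answer: 63/256

Derivation:
Let M_10 = max(S_0,...,S_10). Use the reflection principle: for j ≥ 1, #{paths with M_10 ≥ j} = #{S_10 ≥ j} + #{S_10 ≥ j+1}.
P(M_10 ≥ 0) = 1 since S_0 = 0, so #{M_10 ≥ 0} = 1024.
#{M_10 ≥ 1} = #{S_10 ≥ 1} + #{S_10 ≥ 2} = 386 + 386 = 772.
#{M_10 = 0} = 1024 - 772 = 252.
P(M_10 = 0) = 252/1024 = 63/256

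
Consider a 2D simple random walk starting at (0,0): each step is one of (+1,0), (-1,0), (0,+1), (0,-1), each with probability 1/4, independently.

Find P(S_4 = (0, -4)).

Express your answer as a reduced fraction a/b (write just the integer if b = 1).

Answer: 1/256

Derivation:
Let h be the number of horizontal steps (so 4-h are vertical). To end at (0,-4) need (h+0)/2 right-steps and ((4-h)-4)/2 up-steps.
Sum over h with 0 ≤ h ≤ 0, h ≡ 0 (mod 2), 4-h ≡ 0 (mod 2):
h=0: C(4,0)·C(0,0)·C(4,0) = 1·1·1 = 1
Total favorable: 1
Total paths: 4^4 = 256
P = 1/256 = 1/256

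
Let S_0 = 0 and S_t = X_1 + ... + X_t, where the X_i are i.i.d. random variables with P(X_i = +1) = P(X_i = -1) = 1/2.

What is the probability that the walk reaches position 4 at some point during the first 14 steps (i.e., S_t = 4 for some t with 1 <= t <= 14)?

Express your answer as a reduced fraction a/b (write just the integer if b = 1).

Answer: 309/1024

Derivation:
Count via complement. Let g(t,s) = #length-t paths at position s with S_1..S_t all ≠ 4.
g(t,s) = g(t-1,s-1) + g(t-1,s+1) for s ≠ 4; g(t,4) = 0.
t=0: g(0,0)=1
t=1: g(1,-1)=1 g(1,1)=1
t=2: g(2,-2)=1 g(2,0)=2 g(2,2)=1
t=3: g(3,-3)=1 g(3,-1)=3 g(3,1)=3 g(3,3)=1
t=4: g(4,-4)=1 g(4,-2)=4 g(4,0)=6 g(4,2)=4
t=5: g(5,-5)=1 g(5,-3)=5 g(5,-1)=10 g(5,1)=10 g(5,3)=4
t=6: g(6,-6)=1 g(6,-4)=6 g(6,-2)=15 g(6,0)=20 g(6,2)=14
t=7: g(7,-7)=1 g(7,-5)=7 g(7,-3)=21 g(7,-1)=35 g(7,1)=34 g(7,3)=14
t=8: g(8,-8)=1 g(8,-6)=8 g(8,-4)=28 g(8,-2)=56 g(8,0)=69 g(8,2)=48
t=9: g(9,-9)=1 g(9,-7)=9 g(9,-5)=36 g(9,-3)=84 g(9,-1)=125 g(9,1)=117 g(9,3)=48
t=10: g(10,-10)=1 g(10,-8)=10 g(10,-6)=45 g(10,-4)=120 g(10,-2)=209 g(10,0)=242 g(10,2)=165
t=11: g(11,-11)=1 g(11,-9)=11 g(11,-7)=55 g(11,-5)=165 g(11,-3)=329 g(11,-1)=451 g(11,1)=407 g(11,3)=165
t=12: g(12,-12)=1 g(12,-10)=12 g(12,-8)=66 g(12,-6)=220 g(12,-4)=494 g(12,-2)=780 g(12,0)=858 g(12,2)=572
t=13: g(13,-13)=1 g(13,-11)=13 g(13,-9)=78 g(13,-7)=286 g(13,-5)=714 g(13,-3)=1274 g(13,-1)=1638 g(13,1)=1430 g(13,3)=572
t=14: g(14,-14)=1 g(14,-12)=14 g(14,-10)=91 g(14,-8)=364 g(14,-6)=1000 g(14,-4)=1988 g(14,-2)=2912 g(14,0)=3068 g(14,2)=2002
Paths never hitting 4: Σ_s g(14,s) = 11440
Paths hitting 4: 2^14 - 11440 = 4944
P = 4944/16384 = 309/1024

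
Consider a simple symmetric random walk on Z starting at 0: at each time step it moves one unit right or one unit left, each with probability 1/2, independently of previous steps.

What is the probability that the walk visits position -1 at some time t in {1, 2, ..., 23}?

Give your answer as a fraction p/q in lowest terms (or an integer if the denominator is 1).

Answer: 3518265/4194304

Derivation:
Count via complement. Let g(t,s) = #length-t paths at position s with S_1..S_t all ≠ -1.
g(t,s) = g(t-1,s-1) + g(t-1,s+1) for s ≠ -1; g(t,-1) = 0.
t=0: g(0,0)=1
t=1: g(1,1)=1
t=2: g(2,0)=1 g(2,2)=1
t=3: g(3,1)=2 g(3,3)=1
t=4: g(4,0)=2 g(4,2)=3 g(4,4)=1
t=5: g(5,1)=5 g(5,3)=4 g(5,5)=1
t=6: g(6,0)=5 g(6,2)=9 g(6,4)=5 g(6,6)=1
t=7: g(7,1)=14 g(7,3)=14 g(7,5)=6 g(7,7)=1
t=8: g(8,0)=14 g(8,2)=28 g(8,4)=20 g(8,6)=7 g(8,8)=1
t=9: g(9,1)=42 g(9,3)=48 g(9,5)=27 g(9,7)=8 g(9,9)=1
t=10: g(10,0)=42 g(10,2)=90 g(10,4)=75 g(10,6)=35 g(10,8)=9 g(10,10)=1
t=11: g(11,1)=132 g(11,3)=165 g(11,5)=110 g(11,7)=44 g(11,9)=10 g(11,11)=1
t=12: g(12,0)=132 g(12,2)=297 g(12,4)=275 g(12,6)=154 g(12,8)=54 g(12,10)=11 g(12,12)=1
t=13: g(13,1)=429 g(13,3)=572 g(13,5)=429 g(13,7)=208 g(13,9)=65 g(13,11)=12 g(13,13)=1
t=14: g(14,0)=429 g(14,2)=1001 g(14,4)=1001 g(14,6)=637 g(14,8)=273 g(14,10)=77 g(14,12)=13 g(14,14)=1
t=15: g(15,1)=1430 g(15,3)=2002 g(15,5)=1638 g(15,7)=910 g(15,9)=350 g(15,11)=90 g(15,13)=14 g(15,15)=1
t=16: g(16,0)=1430 g(16,2)=3432 g(16,4)=3640 g(16,6)=2548 g(16,8)=1260 g(16,10)=440 g(16,12)=104 g(16,14)=15 g(16,16)=1
t=17: g(17,1)=4862 g(17,3)=7072 g(17,5)=6188 g(17,7)=3808 g(17,9)=1700 g(17,11)=544 g(17,13)=119 g(17,15)=16 g(17,17)=1
t=18: g(18,0)=4862 g(18,2)=11934 g(18,4)=13260 g(18,6)=9996 g(18,8)=5508 g(18,10)=2244 g(18,12)=663 g(18,14)=135 g(18,16)=17 g(18,18)=1
t=19: g(19,1)=16796 g(19,3)=25194 g(19,5)=23256 g(19,7)=15504 g(19,9)=7752 g(19,11)=2907 g(19,13)=798 g(19,15)=152 g(19,17)=18 g(19,19)=1
t=20: g(20,0)=16796 g(20,2)=41990 g(20,4)=48450 g(20,6)=38760 g(20,8)=23256 g(20,10)=10659 g(20,12)=3705 g(20,14)=950 g(20,16)=170 g(20,18)=19 g(20,20)=1
t=21: g(21,1)=58786 g(21,3)=90440 g(21,5)=87210 g(21,7)=62016 g(21,9)=33915 g(21,11)=14364 g(21,13)=4655 g(21,15)=1120 g(21,17)=189 g(21,19)=20 g(21,21)=1
t=22: g(22,0)=58786 g(22,2)=149226 g(22,4)=177650 g(22,6)=149226 g(22,8)=95931 g(22,10)=48279 g(22,12)=19019 g(22,14)=5775 g(22,16)=1309 g(22,18)=209 g(22,20)=21 g(22,22)=1
t=23: g(23,1)=208012 g(23,3)=326876 g(23,5)=326876 g(23,7)=245157 g(23,9)=144210 g(23,11)=67298 g(23,13)=24794 g(23,15)=7084 g(23,17)=1518 g(23,19)=230 g(23,21)=22 g(23,23)=1
Paths never hitting -1: Σ_s g(23,s) = 1352078
Paths hitting -1: 2^23 - 1352078 = 7036530
P = 7036530/8388608 = 3518265/4194304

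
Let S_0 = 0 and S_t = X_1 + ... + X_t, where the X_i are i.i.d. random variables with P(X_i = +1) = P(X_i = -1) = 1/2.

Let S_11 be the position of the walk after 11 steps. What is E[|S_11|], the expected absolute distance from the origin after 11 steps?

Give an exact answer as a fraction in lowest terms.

S_11 takes values m ≡ 1 (mod 2) with |m| ≤ 11; P(S_11=m) = C(11,(11+m)/2)/2^11.
Total paths: 2^11 = 2048
Distribution: P(S=-11)=1/2048, P(S=-9)=11/2048, P(S=-7)=55/2048, P(S=-5)=165/2048, P(S=-3)=330/2048, P(S=-1)=462/2048, P(S=1)=462/2048, P(S=3)=330/2048, P(S=5)=165/2048, P(S=7)=55/2048, P(S=9)=11/2048, P(S=11)=1/2048
E[|S_11|] = Σ_m |m|·P(S_11=m) = 5544/2048 = 693/256

Answer: 693/256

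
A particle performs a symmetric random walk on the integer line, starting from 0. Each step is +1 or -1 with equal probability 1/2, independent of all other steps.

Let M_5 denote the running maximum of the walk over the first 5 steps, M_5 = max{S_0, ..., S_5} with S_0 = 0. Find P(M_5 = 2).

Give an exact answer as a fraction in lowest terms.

Answer: 5/32

Derivation:
Let M_5 = max(S_0,...,S_5). Use the reflection principle: for j ≥ 1, #{paths with M_5 ≥ j} = #{S_5 ≥ j} + #{S_5 ≥ j+1}.
By reflection, #{M_5 ≥ 2} = #{S_5 ≥ 2} + #{S_5 ≥ 3} = 6 + 6 = 12.
#{M_5 ≥ 3} = #{S_5 ≥ 3} + #{S_5 ≥ 4} = 6 + 1 = 7.
#{M_5 = 2} = 12 - 7 = 5.
P(M_5 = 2) = 5/32 = 5/32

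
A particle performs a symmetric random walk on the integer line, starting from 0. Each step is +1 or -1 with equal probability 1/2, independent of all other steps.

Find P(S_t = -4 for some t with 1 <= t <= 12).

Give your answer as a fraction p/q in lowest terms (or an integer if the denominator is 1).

Answer: 1093/4096

Derivation:
Count via complement. Let g(t,s) = #length-t paths at position s with S_1..S_t all ≠ -4.
g(t,s) = g(t-1,s-1) + g(t-1,s+1) for s ≠ -4; g(t,-4) = 0.
t=0: g(0,0)=1
t=1: g(1,-1)=1 g(1,1)=1
t=2: g(2,-2)=1 g(2,0)=2 g(2,2)=1
t=3: g(3,-3)=1 g(3,-1)=3 g(3,1)=3 g(3,3)=1
t=4: g(4,-2)=4 g(4,0)=6 g(4,2)=4 g(4,4)=1
t=5: g(5,-3)=4 g(5,-1)=10 g(5,1)=10 g(5,3)=5 g(5,5)=1
t=6: g(6,-2)=14 g(6,0)=20 g(6,2)=15 g(6,4)=6 g(6,6)=1
t=7: g(7,-3)=14 g(7,-1)=34 g(7,1)=35 g(7,3)=21 g(7,5)=7 g(7,7)=1
t=8: g(8,-2)=48 g(8,0)=69 g(8,2)=56 g(8,4)=28 g(8,6)=8 g(8,8)=1
t=9: g(9,-3)=48 g(9,-1)=117 g(9,1)=125 g(9,3)=84 g(9,5)=36 g(9,7)=9 g(9,9)=1
t=10: g(10,-2)=165 g(10,0)=242 g(10,2)=209 g(10,4)=120 g(10,6)=45 g(10,8)=10 g(10,10)=1
t=11: g(11,-3)=165 g(11,-1)=407 g(11,1)=451 g(11,3)=329 g(11,5)=165 g(11,7)=55 g(11,9)=11 g(11,11)=1
t=12: g(12,-2)=572 g(12,0)=858 g(12,2)=780 g(12,4)=494 g(12,6)=220 g(12,8)=66 g(12,10)=12 g(12,12)=1
Paths never hitting -4: Σ_s g(12,s) = 3003
Paths hitting -4: 2^12 - 3003 = 1093
P = 1093/4096 = 1093/4096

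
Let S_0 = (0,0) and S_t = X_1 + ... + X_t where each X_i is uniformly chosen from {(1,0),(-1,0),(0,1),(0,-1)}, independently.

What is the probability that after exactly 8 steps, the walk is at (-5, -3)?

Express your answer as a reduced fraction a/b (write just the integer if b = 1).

Answer: 7/8192

Derivation:
Let h be the number of horizontal steps (so 8-h are vertical). To end at (-5,-3) need (h-5)/2 right-steps and ((8-h)-3)/2 up-steps.
Sum over h with 5 ≤ h ≤ 5, h ≡ 1 (mod 2), 8-h ≡ 1 (mod 2):
h=5: C(8,5)·C(5,0)·C(3,0) = 56·1·1 = 56
Total favorable: 56
Total paths: 4^8 = 65536
P = 56/65536 = 7/8192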